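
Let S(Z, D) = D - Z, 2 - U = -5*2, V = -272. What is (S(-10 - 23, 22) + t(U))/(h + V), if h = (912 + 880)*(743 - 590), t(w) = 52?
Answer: 107/273904 ≈ 0.00039065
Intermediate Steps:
U = 12 (U = 2 - (-5)*2 = 2 - 1*(-10) = 2 + 10 = 12)
h = 274176 (h = 1792*153 = 274176)
(S(-10 - 23, 22) + t(U))/(h + V) = ((22 - (-10 - 23)) + 52)/(274176 - 272) = ((22 - 1*(-33)) + 52)/273904 = ((22 + 33) + 52)*(1/273904) = (55 + 52)*(1/273904) = 107*(1/273904) = 107/273904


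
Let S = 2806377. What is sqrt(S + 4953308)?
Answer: sqrt(7759685) ≈ 2785.6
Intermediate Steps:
sqrt(S + 4953308) = sqrt(2806377 + 4953308) = sqrt(7759685)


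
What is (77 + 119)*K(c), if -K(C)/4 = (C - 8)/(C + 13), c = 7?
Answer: 196/5 ≈ 39.200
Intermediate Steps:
K(C) = -4*(-8 + C)/(13 + C) (K(C) = -4*(C - 8)/(C + 13) = -4*(-8 + C)/(13 + C))
(77 + 119)*K(c) = (77 + 119)*(4*(8 - 1*7)/(13 + 7)) = 196*(4*(8 - 7)/20) = 196*(4*(1/20)*1) = 196*(⅕) = 196/5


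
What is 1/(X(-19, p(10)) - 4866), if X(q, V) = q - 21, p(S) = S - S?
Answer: -1/4906 ≈ -0.00020383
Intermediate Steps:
p(S) = 0
X(q, V) = -21 + q
1/(X(-19, p(10)) - 4866) = 1/((-21 - 19) - 4866) = 1/(-40 - 4866) = 1/(-4906) = -1/4906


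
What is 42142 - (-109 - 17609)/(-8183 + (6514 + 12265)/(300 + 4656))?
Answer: 1708187423590/40536169 ≈ 42140.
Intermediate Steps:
42142 - (-109 - 17609)/(-8183 + (6514 + 12265)/(300 + 4656)) = 42142 - (-17718)/(-8183 + 18779/4956) = 42142 - (-17718)/(-40536169/4956) = 42142 - (-17718)*(-4956)/40536169 = 42142 - 1*87810408/40536169 = 42142 - 87810408/40536169 = 1708187423590/40536169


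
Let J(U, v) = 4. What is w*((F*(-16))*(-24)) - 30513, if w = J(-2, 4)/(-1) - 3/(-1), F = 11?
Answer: -34737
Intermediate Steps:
w = -1 (w = 4/(-1) - 3/(-1) = 4*(-1) - 3*(-1) = -4 + 3 = -1)
w*((F*(-16))*(-24)) - 30513 = -11*(-16)*(-24) - 30513 = -(-176)*(-24) - 30513 = -1*4224 - 30513 = -4224 - 30513 = -34737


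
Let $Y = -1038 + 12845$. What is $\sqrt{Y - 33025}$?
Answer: $103 i \sqrt{2} \approx 145.66 i$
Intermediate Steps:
$Y = 11807$
$\sqrt{Y - 33025} = \sqrt{11807 - 33025} = \sqrt{-21218} = 103 i \sqrt{2}$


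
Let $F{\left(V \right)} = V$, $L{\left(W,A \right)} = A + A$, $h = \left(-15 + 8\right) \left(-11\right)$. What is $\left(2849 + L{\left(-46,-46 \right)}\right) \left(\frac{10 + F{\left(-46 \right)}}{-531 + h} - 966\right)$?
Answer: $- \frac{604510848}{227} \approx -2.663 \cdot 10^{6}$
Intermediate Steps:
$h = 77$ ($h = \left(-7\right) \left(-11\right) = 77$)
$L{\left(W,A \right)} = 2 A$
$\left(2849 + L{\left(-46,-46 \right)}\right) \left(\frac{10 + F{\left(-46 \right)}}{-531 + h} - 966\right) = \left(2849 + 2 \left(-46\right)\right) \left(\frac{10 - 46}{-531 + 77} - 966\right) = \left(2849 - 92\right) \left(- \frac{36}{-454} - 966\right) = 2757 \left(\left(-36\right) \left(- \frac{1}{454}\right) - 966\right) = 2757 \left(\frac{18}{227} - 966\right) = 2757 \left(- \frac{219264}{227}\right) = - \frac{604510848}{227}$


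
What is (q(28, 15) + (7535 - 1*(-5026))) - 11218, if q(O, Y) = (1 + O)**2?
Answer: 2184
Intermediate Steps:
(q(28, 15) + (7535 - 1*(-5026))) - 11218 = ((1 + 28)**2 + (7535 - 1*(-5026))) - 11218 = (29**2 + (7535 + 5026)) - 11218 = (841 + 12561) - 11218 = 13402 - 11218 = 2184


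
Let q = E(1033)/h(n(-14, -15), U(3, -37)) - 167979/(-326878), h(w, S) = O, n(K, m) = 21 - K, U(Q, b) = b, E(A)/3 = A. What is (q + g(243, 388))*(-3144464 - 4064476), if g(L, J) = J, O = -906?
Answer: -68512542424508820/24679289 ≈ -2.7761e+9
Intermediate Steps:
E(A) = 3*A
h(w, S) = -906
q = -71733829/24679289 (q = (3*1033)/(-906) - 167979/(-326878) = 3099*(-1/906) - 167979*(-1/326878) = -1033/302 + 167979/326878 = -71733829/24679289 ≈ -2.9066)
(q + g(243, 388))*(-3144464 - 4064476) = (-71733829/24679289 + 388)*(-3144464 - 4064476) = (9503830303/24679289)*(-7208940) = -68512542424508820/24679289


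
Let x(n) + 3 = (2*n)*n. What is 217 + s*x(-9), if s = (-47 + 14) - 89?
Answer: -19181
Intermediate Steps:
x(n) = -3 + 2*n² (x(n) = -3 + (2*n)*n = -3 + 2*n²)
s = -122 (s = -33 - 89 = -122)
217 + s*x(-9) = 217 - 122*(-3 + 2*(-9)²) = 217 - 122*(-3 + 2*81) = 217 - 122*(-3 + 162) = 217 - 122*159 = 217 - 19398 = -19181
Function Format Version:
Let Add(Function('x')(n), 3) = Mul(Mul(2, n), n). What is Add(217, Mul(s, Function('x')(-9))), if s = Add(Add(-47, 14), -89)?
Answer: -19181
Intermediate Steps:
Function('x')(n) = Add(-3, Mul(2, Pow(n, 2))) (Function('x')(n) = Add(-3, Mul(Mul(2, n), n)) = Add(-3, Mul(2, Pow(n, 2))))
s = -122 (s = Add(-33, -89) = -122)
Add(217, Mul(s, Function('x')(-9))) = Add(217, Mul(-122, Add(-3, Mul(2, Pow(-9, 2))))) = Add(217, Mul(-122, Add(-3, Mul(2, 81)))) = Add(217, Mul(-122, Add(-3, 162))) = Add(217, Mul(-122, 159)) = Add(217, -19398) = -19181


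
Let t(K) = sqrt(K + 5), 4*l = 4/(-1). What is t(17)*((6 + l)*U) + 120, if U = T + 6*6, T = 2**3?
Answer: 120 + 220*sqrt(22) ≈ 1151.9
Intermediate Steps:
T = 8
l = -1 (l = (4/(-1))/4 = (4*(-1))/4 = (1/4)*(-4) = -1)
t(K) = sqrt(5 + K)
U = 44 (U = 8 + 6*6 = 8 + 36 = 44)
t(17)*((6 + l)*U) + 120 = sqrt(5 + 17)*((6 - 1)*44) + 120 = sqrt(22)*(5*44) + 120 = sqrt(22)*220 + 120 = 220*sqrt(22) + 120 = 120 + 220*sqrt(22)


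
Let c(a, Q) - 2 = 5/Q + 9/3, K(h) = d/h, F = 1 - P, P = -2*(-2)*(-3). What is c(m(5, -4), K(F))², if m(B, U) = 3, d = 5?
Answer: 324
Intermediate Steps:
P = -12 (P = 4*(-3) = -12)
F = 13 (F = 1 - 1*(-12) = 1 + 12 = 13)
K(h) = 5/h
c(a, Q) = 5 + 5/Q (c(a, Q) = 2 + (5/Q + 9/3) = 2 + (5/Q + 9*(⅓)) = 2 + (5/Q + 3) = 2 + (3 + 5/Q) = 5 + 5/Q)
c(m(5, -4), K(F))² = (5 + 5/((5/13)))² = (5 + 5/((5*(1/13))))² = (5 + 5/(5/13))² = (5 + 5*(13/5))² = (5 + 13)² = 18² = 324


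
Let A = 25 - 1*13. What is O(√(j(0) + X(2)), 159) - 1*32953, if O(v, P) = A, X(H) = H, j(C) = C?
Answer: -32941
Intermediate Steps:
A = 12 (A = 25 - 13 = 12)
O(v, P) = 12
O(√(j(0) + X(2)), 159) - 1*32953 = 12 - 1*32953 = 12 - 32953 = -32941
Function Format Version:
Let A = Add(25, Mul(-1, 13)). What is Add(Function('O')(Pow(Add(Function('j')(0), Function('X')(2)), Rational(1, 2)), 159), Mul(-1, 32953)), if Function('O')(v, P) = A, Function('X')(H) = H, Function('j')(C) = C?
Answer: -32941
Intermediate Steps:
A = 12 (A = Add(25, -13) = 12)
Function('O')(v, P) = 12
Add(Function('O')(Pow(Add(Function('j')(0), Function('X')(2)), Rational(1, 2)), 159), Mul(-1, 32953)) = Add(12, Mul(-1, 32953)) = Add(12, -32953) = -32941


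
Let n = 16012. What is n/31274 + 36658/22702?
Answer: 377486679/177495587 ≈ 2.1267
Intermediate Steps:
n/31274 + 36658/22702 = 16012/31274 + 36658/22702 = 16012*(1/31274) + 36658*(1/22702) = 8006/15637 + 18329/11351 = 377486679/177495587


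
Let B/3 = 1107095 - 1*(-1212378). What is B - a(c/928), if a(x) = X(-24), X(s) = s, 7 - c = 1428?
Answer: 6958443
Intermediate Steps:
c = -1421 (c = 7 - 1*1428 = 7 - 1428 = -1421)
a(x) = -24
B = 6958419 (B = 3*(1107095 - 1*(-1212378)) = 3*(1107095 + 1212378) = 3*2319473 = 6958419)
B - a(c/928) = 6958419 - 1*(-24) = 6958419 + 24 = 6958443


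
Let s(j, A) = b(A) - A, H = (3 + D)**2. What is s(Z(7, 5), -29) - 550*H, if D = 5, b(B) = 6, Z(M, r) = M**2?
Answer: -35165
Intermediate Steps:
H = 64 (H = (3 + 5)**2 = 8**2 = 64)
s(j, A) = 6 - A
s(Z(7, 5), -29) - 550*H = (6 - 1*(-29)) - 550*64 = (6 + 29) - 35200 = 35 - 35200 = -35165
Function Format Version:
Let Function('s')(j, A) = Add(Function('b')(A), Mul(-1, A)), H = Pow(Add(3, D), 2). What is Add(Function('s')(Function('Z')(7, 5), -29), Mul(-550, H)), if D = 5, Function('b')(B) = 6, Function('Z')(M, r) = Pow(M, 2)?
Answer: -35165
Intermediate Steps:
H = 64 (H = Pow(Add(3, 5), 2) = Pow(8, 2) = 64)
Function('s')(j, A) = Add(6, Mul(-1, A))
Add(Function('s')(Function('Z')(7, 5), -29), Mul(-550, H)) = Add(Add(6, Mul(-1, -29)), Mul(-550, 64)) = Add(Add(6, 29), -35200) = Add(35, -35200) = -35165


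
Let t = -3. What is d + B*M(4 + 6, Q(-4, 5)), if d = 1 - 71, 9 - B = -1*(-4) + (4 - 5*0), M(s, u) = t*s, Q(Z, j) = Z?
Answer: -100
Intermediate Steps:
M(s, u) = -3*s
B = 1 (B = 9 - (-1*(-4) + (4 - 5*0)) = 9 - (4 + (4 + 0)) = 9 - (4 + 4) = 9 - 1*8 = 9 - 8 = 1)
d = -70
d + B*M(4 + 6, Q(-4, 5)) = -70 + 1*(-3*(4 + 6)) = -70 + 1*(-3*10) = -70 + 1*(-30) = -70 - 30 = -100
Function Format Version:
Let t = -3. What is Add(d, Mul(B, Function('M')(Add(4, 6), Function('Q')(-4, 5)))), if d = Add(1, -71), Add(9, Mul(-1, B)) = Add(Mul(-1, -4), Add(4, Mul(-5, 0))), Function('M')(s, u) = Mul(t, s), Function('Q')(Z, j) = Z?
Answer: -100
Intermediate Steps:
Function('M')(s, u) = Mul(-3, s)
B = 1 (B = Add(9, Mul(-1, Add(Mul(-1, -4), Add(4, Mul(-5, 0))))) = Add(9, Mul(-1, Add(4, Add(4, 0)))) = Add(9, Mul(-1, Add(4, 4))) = Add(9, Mul(-1, 8)) = Add(9, -8) = 1)
d = -70
Add(d, Mul(B, Function('M')(Add(4, 6), Function('Q')(-4, 5)))) = Add(-70, Mul(1, Mul(-3, Add(4, 6)))) = Add(-70, Mul(1, Mul(-3, 10))) = Add(-70, Mul(1, -30)) = Add(-70, -30) = -100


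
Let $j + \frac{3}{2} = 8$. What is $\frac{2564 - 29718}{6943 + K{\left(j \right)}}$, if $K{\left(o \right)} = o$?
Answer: $- \frac{54308}{13899} \approx -3.9073$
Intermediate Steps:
$j = \frac{13}{2}$ ($j = - \frac{3}{2} + 8 = \frac{13}{2} \approx 6.5$)
$\frac{2564 - 29718}{6943 + K{\left(j \right)}} = \frac{2564 - 29718}{6943 + \frac{13}{2}} = - \frac{27154}{\frac{13899}{2}} = \left(-27154\right) \frac{2}{13899} = - \frac{54308}{13899}$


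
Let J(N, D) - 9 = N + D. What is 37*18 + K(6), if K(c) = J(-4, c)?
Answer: 677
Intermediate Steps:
J(N, D) = 9 + D + N (J(N, D) = 9 + (N + D) = 9 + (D + N) = 9 + D + N)
K(c) = 5 + c (K(c) = 9 + c - 4 = 5 + c)
37*18 + K(6) = 37*18 + (5 + 6) = 666 + 11 = 677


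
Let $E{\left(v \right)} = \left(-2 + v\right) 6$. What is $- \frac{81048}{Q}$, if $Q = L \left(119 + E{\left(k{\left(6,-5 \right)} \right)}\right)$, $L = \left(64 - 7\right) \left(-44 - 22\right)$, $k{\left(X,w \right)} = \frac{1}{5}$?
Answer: $\frac{6140}{30837} \approx 0.19911$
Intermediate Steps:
$k{\left(X,w \right)} = \frac{1}{5}$
$L = -3762$ ($L = 57 \left(-66\right) = -3762$)
$E{\left(v \right)} = -12 + 6 v$
$Q = - \frac{2035242}{5}$ ($Q = - 3762 \left(119 + \left(-12 + 6 \cdot \frac{1}{5}\right)\right) = - 3762 \left(119 + \left(-12 + \frac{6}{5}\right)\right) = - 3762 \left(119 - \frac{54}{5}\right) = \left(-3762\right) \frac{541}{5} = - \frac{2035242}{5} \approx -4.0705 \cdot 10^{5}$)
$- \frac{81048}{Q} = - \frac{81048}{- \frac{2035242}{5}} = \left(-81048\right) \left(- \frac{5}{2035242}\right) = \frac{6140}{30837}$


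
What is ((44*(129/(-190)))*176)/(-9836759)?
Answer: 499488/934492105 ≈ 0.00053450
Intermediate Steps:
((44*(129/(-190)))*176)/(-9836759) = ((44*(129*(-1/190)))*176)*(-1/9836759) = ((44*(-129/190))*176)*(-1/9836759) = -2838/95*176*(-1/9836759) = -499488/95*(-1/9836759) = 499488/934492105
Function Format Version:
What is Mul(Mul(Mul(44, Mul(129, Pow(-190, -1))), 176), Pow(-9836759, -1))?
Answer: Rational(499488, 934492105) ≈ 0.00053450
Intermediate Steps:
Mul(Mul(Mul(44, Mul(129, Pow(-190, -1))), 176), Pow(-9836759, -1)) = Mul(Mul(Mul(44, Mul(129, Rational(-1, 190))), 176), Rational(-1, 9836759)) = Mul(Mul(Mul(44, Rational(-129, 190)), 176), Rational(-1, 9836759)) = Mul(Mul(Rational(-2838, 95), 176), Rational(-1, 9836759)) = Mul(Rational(-499488, 95), Rational(-1, 9836759)) = Rational(499488, 934492105)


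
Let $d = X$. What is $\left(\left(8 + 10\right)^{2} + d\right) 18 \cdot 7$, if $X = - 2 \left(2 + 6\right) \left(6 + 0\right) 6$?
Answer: $-31752$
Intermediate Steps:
$X = -576$ ($X = - 2 \cdot 8 \cdot 6 \cdot 6 = \left(-2\right) 48 \cdot 6 = \left(-96\right) 6 = -576$)
$d = -576$
$\left(\left(8 + 10\right)^{2} + d\right) 18 \cdot 7 = \left(\left(8 + 10\right)^{2} - 576\right) 18 \cdot 7 = \left(18^{2} - 576\right) 126 = \left(324 - 576\right) 126 = \left(-252\right) 126 = -31752$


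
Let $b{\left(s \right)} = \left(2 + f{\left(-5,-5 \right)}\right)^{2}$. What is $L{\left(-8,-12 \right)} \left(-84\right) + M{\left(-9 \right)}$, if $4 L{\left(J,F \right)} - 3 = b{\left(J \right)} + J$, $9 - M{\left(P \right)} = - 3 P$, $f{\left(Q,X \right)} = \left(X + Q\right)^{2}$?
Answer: $-218397$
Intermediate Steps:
$f{\left(Q,X \right)} = \left(Q + X\right)^{2}$
$b{\left(s \right)} = 10404$ ($b{\left(s \right)} = \left(2 + \left(-5 - 5\right)^{2}\right)^{2} = \left(2 + \left(-10\right)^{2}\right)^{2} = \left(2 + 100\right)^{2} = 102^{2} = 10404$)
$M{\left(P \right)} = 9 + 3 P$ ($M{\left(P \right)} = 9 - - 3 P = 9 + 3 P$)
$L{\left(J,F \right)} = \frac{10407}{4} + \frac{J}{4}$ ($L{\left(J,F \right)} = \frac{3}{4} + \frac{10404 + J}{4} = \frac{3}{4} + \left(2601 + \frac{J}{4}\right) = \frac{10407}{4} + \frac{J}{4}$)
$L{\left(-8,-12 \right)} \left(-84\right) + M{\left(-9 \right)} = \left(\frac{10407}{4} + \frac{1}{4} \left(-8\right)\right) \left(-84\right) + \left(9 + 3 \left(-9\right)\right) = \left(\frac{10407}{4} - 2\right) \left(-84\right) + \left(9 - 27\right) = \frac{10399}{4} \left(-84\right) - 18 = -218379 - 18 = -218397$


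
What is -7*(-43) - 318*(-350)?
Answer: 111601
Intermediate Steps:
-7*(-43) - 318*(-350) = 301 + 111300 = 111601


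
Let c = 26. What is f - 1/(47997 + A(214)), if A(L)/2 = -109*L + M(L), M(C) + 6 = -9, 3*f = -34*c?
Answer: -1162463/3945 ≈ -294.67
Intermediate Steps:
f = -884/3 (f = (-34*26)/3 = (⅓)*(-884) = -884/3 ≈ -294.67)
M(C) = -15 (M(C) = -6 - 9 = -15)
A(L) = -30 - 218*L (A(L) = 2*(-109*L - 15) = 2*(-15 - 109*L) = -30 - 218*L)
f - 1/(47997 + A(214)) = -884/3 - 1/(47997 + (-30 - 218*214)) = -884/3 - 1/(47997 + (-30 - 46652)) = -884/3 - 1/(47997 - 46682) = -884/3 - 1/1315 = -1162463/3945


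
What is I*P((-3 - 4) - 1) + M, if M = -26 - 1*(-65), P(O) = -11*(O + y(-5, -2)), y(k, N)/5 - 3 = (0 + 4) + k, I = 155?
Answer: -3371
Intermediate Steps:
y(k, N) = 35 + 5*k (y(k, N) = 15 + 5*((0 + 4) + k) = 15 + 5*(4 + k) = 15 + (20 + 5*k) = 35 + 5*k)
P(O) = -110 - 11*O (P(O) = -11*(O + (35 + 5*(-5))) = -11*(O + (35 - 25)) = -11*(O + 10) = -11*(10 + O) = -110 - 11*O)
M = 39 (M = -26 + 65 = 39)
I*P((-3 - 4) - 1) + M = 155*(-110 - 11*((-3 - 4) - 1)) + 39 = 155*(-110 - 11*(-7 - 1)) + 39 = 155*(-110 - 11*(-8)) + 39 = 155*(-110 + 88) + 39 = 155*(-22) + 39 = -3410 + 39 = -3371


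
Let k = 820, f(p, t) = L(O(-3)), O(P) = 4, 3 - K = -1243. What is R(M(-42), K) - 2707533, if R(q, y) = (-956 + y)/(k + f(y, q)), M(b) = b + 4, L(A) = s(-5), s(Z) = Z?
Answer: -441327821/163 ≈ -2.7075e+6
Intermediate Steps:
K = 1246 (K = 3 - 1*(-1243) = 3 + 1243 = 1246)
L(A) = -5
f(p, t) = -5
M(b) = 4 + b
R(q, y) = -956/815 + y/815 (R(q, y) = (-956 + y)/(820 - 5) = (-956 + y)/815 = (-956 + y)*(1/815) = -956/815 + y/815)
R(M(-42), K) - 2707533 = (-956/815 + (1/815)*1246) - 2707533 = (-956/815 + 1246/815) - 2707533 = 58/163 - 2707533 = -441327821/163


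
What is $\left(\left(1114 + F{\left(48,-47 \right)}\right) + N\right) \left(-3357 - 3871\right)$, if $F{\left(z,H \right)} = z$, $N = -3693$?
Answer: $18294068$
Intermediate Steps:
$\left(\left(1114 + F{\left(48,-47 \right)}\right) + N\right) \left(-3357 - 3871\right) = \left(\left(1114 + 48\right) - 3693\right) \left(-3357 - 3871\right) = \left(1162 - 3693\right) \left(-7228\right) = \left(-2531\right) \left(-7228\right) = 18294068$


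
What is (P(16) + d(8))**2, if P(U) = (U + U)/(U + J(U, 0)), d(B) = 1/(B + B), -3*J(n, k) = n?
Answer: 2401/256 ≈ 9.3789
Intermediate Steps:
J(n, k) = -n/3
d(B) = 1/(2*B)
P(U) = 3 (P(U) = (U + U)/(U - U/3) = (2*U)/((2*U/3)) = (2*U)*(3/(2*U)) = 3)
(P(16) + d(8))**2 = (3 + (1/2)/8)**2 = (3 + (1/2)*(1/8))**2 = (3 + 1/16)**2 = (49/16)**2 = 2401/256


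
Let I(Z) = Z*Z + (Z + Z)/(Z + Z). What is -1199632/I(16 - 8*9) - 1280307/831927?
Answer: -334007524641/869918333 ≈ -383.95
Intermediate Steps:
I(Z) = 1 + Z² (I(Z) = Z² + (2*Z)/((2*Z)) = Z² + (2*Z)*(1/(2*Z)) = Z² + 1 = 1 + Z²)
-1199632/I(16 - 8*9) - 1280307/831927 = -1199632/(1 + (16 - 8*9)²) - 1280307/831927 = -1199632/(1 + (16 - 72)²) - 1280307*1/831927 = -1199632/(1 + (-56)²) - 426769/277309 = -1199632/(1 + 3136) - 426769/277309 = -1199632/3137 - 426769/277309 = -334007524641/869918333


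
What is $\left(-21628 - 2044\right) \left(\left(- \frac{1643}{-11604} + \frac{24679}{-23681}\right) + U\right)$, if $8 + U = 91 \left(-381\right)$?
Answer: $\frac{56397592109377222}{68698581} \approx 8.2094 \cdot 10^{8}$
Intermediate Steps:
$U = -34679$ ($U = -8 + 91 \left(-381\right) = -8 - 34671 = -34679$)
$\left(-21628 - 2044\right) \left(\left(- \frac{1643}{-11604} + \frac{24679}{-23681}\right) + U\right) = \left(-21628 - 2044\right) \left(\left(- \frac{1643}{-11604} + \frac{24679}{-23681}\right) - 34679\right) = - 23672 \left(\left(\left(-1643\right) \left(- \frac{1}{11604}\right) + 24679 \left(- \frac{1}{23681}\right)\right) - 34679\right) = - 23672 \left(\left(\frac{1643}{11604} - \frac{24679}{23681}\right) - 34679\right) = - 23672 \left(- \frac{247467233}{274794324} - 34679\right) = \left(-23672\right) \left(- \frac{9529839829229}{274794324}\right) = \frac{56397592109377222}{68698581}$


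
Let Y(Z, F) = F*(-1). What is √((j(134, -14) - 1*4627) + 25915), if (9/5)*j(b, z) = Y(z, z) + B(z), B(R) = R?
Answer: 2*√5322 ≈ 145.90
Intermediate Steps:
Y(Z, F) = -F
j(b, z) = 0 (j(b, z) = 5*(-z + z)/9 = (5/9)*0 = 0)
√((j(134, -14) - 1*4627) + 25915) = √((0 - 1*4627) + 25915) = √((0 - 4627) + 25915) = √(-4627 + 25915) = √21288 = 2*√5322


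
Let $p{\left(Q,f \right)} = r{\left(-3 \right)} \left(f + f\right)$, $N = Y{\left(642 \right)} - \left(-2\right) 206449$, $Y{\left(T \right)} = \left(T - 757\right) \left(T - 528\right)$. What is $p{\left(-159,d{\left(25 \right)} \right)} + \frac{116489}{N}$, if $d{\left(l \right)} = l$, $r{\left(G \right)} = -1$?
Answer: $- \frac{19872911}{399788} \approx -49.709$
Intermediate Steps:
$Y{\left(T \right)} = \left(-757 + T\right) \left(-528 + T\right)$
$N = 399788$ ($N = \left(399696 + 642^{2} - 824970\right) - \left(-2\right) 206449 = \left(399696 + 412164 - 824970\right) - -412898 = -13110 + 412898 = 399788$)
$p{\left(Q,f \right)} = - 2 f$ ($p{\left(Q,f \right)} = - (f + f) = - 2 f$)
$p{\left(-159,d{\left(25 \right)} \right)} + \frac{116489}{N} = \left(-2\right) 25 + \frac{116489}{399788} = -50 + 116489 \cdot \frac{1}{399788} = -50 + \frac{116489}{399788} = - \frac{19872911}{399788}$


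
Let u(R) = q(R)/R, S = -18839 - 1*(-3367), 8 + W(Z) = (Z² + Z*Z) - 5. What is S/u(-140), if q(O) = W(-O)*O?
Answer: -15472/39187 ≈ -0.39482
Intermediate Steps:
W(Z) = -13 + 2*Z² (W(Z) = -8 + ((Z² + Z*Z) - 5) = -8 + ((Z² + Z²) - 5) = -8 + (2*Z² - 5) = -8 + (-5 + 2*Z²) = -13 + 2*Z²)
q(O) = O*(-13 + 2*O²) (q(O) = (-13 + 2*(-O)²)*O = (-13 + 2*O²)*O = O*(-13 + 2*O²))
S = -15472 (S = -18839 + 3367 = -15472)
u(R) = -13 + 2*R² (u(R) = (R*(-13 + 2*R²))/R = -13 + 2*R²)
S/u(-140) = -15472/(-13 + 2*(-140)²) = -15472/(-13 + 2*19600) = -15472/(-13 + 39200) = -15472/39187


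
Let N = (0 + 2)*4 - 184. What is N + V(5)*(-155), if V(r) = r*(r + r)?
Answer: -7926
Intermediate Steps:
V(r) = 2*r² (V(r) = r*(2*r) = 2*r²)
N = -176 (N = 2*4 - 184 = 8 - 184 = -176)
N + V(5)*(-155) = -176 + (2*5²)*(-155) = -176 + (2*25)*(-155) = -176 + 50*(-155) = -176 - 7750 = -7926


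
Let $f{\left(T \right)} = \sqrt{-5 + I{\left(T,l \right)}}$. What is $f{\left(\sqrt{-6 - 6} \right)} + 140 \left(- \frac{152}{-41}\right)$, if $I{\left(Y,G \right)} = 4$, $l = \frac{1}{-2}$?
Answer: $\frac{21280}{41} + i \approx 519.02 + 1.0 i$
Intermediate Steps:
$l = - \frac{1}{2} \approx -0.5$
$f{\left(T \right)} = i$ ($f{\left(T \right)} = \sqrt{-5 + 4} = \sqrt{-1} = i$)
$f{\left(\sqrt{-6 - 6} \right)} + 140 \left(- \frac{152}{-41}\right) = i + 140 \left(- \frac{152}{-41}\right) = i + 140 \left(\left(-152\right) \left(- \frac{1}{41}\right)\right) = i + 140 \cdot \frac{152}{41} = i + \frac{21280}{41} = \frac{21280}{41} + i$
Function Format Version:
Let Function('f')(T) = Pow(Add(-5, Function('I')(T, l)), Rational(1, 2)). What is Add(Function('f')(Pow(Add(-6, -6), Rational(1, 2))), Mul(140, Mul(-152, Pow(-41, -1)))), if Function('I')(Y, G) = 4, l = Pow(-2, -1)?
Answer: Add(Rational(21280, 41), I) ≈ Add(519.02, Mul(1.0000, I))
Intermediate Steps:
l = Rational(-1, 2) ≈ -0.50000
Function('f')(T) = I (Function('f')(T) = Pow(Add(-5, 4), Rational(1, 2)) = Pow(-1, Rational(1, 2)) = I)
Add(Function('f')(Pow(Add(-6, -6), Rational(1, 2))), Mul(140, Mul(-152, Pow(-41, -1)))) = Add(I, Mul(140, Mul(-152, Pow(-41, -1)))) = Add(I, Mul(140, Mul(-152, Rational(-1, 41)))) = Add(I, Mul(140, Rational(152, 41))) = Add(I, Rational(21280, 41)) = Add(Rational(21280, 41), I)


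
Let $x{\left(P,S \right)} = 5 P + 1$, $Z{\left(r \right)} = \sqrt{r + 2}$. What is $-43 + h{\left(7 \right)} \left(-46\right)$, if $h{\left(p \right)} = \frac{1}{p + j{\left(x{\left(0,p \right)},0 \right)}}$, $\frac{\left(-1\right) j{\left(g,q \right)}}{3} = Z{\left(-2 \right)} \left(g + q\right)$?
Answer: $- \frac{347}{7} \approx -49.571$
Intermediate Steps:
$Z{\left(r \right)} = \sqrt{2 + r}$
$x{\left(P,S \right)} = 1 + 5 P$
$j{\left(g,q \right)} = 0$ ($j{\left(g,q \right)} = - 3 \sqrt{2 - 2} \left(g + q\right) = - 3 \sqrt{0} \left(g + q\right) = - 3 \cdot 0 \left(g + q\right) = \left(-3\right) 0 = 0$)
$h{\left(p \right)} = \frac{1}{p}$ ($h{\left(p \right)} = \frac{1}{p + 0} = \frac{1}{p}$)
$-43 + h{\left(7 \right)} \left(-46\right) = -43 + \frac{1}{7} \left(-46\right) = -43 - \frac{46}{7} = - \frac{347}{7}$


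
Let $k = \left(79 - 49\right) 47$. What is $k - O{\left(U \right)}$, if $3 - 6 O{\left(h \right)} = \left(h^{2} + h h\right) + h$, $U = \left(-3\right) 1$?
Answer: $1412$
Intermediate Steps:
$U = -3$
$O{\left(h \right)} = \frac{1}{2} - \frac{h^{2}}{3} - \frac{h}{6}$ ($O{\left(h \right)} = \frac{1}{2} - \frac{\left(h^{2} + h h\right) + h}{6} = \frac{1}{2} - \frac{\left(h^{2} + h^{2}\right) + h}{6} = \frac{1}{2} - \frac{2 h^{2} + h}{6} = \frac{1}{2} - \frac{h + 2 h^{2}}{6} = \frac{1}{2} - \left(\frac{h^{2}}{3} + \frac{h}{6}\right) = \frac{1}{2} - \frac{h^{2}}{3} - \frac{h}{6}$)
$k = 1410$ ($k = 30 \cdot 47 = 1410$)
$k - O{\left(U \right)} = 1410 - \left(\frac{1}{2} - \frac{\left(-3\right)^{2}}{3} - - \frac{1}{2}\right) = 1410 - \left(\frac{1}{2} - 3 + \frac{1}{2}\right) = 1410 - -2 = 1410 + 2 = 1412$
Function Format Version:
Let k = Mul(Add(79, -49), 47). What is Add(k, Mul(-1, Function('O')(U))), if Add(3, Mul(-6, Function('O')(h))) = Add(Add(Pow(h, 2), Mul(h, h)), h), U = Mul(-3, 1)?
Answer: 1412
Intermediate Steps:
U = -3
Function('O')(h) = Add(Rational(1, 2), Mul(Rational(-1, 3), Pow(h, 2)), Mul(Rational(-1, 6), h)) (Function('O')(h) = Add(Rational(1, 2), Mul(Rational(-1, 6), Add(Add(Pow(h, 2), Mul(h, h)), h))) = Add(Rational(1, 2), Mul(Rational(-1, 6), Add(Add(Pow(h, 2), Pow(h, 2)), h))) = Add(Rational(1, 2), Mul(Rational(-1, 6), Add(Mul(2, Pow(h, 2)), h))) = Add(Rational(1, 2), Mul(Rational(-1, 6), Add(h, Mul(2, Pow(h, 2))))) = Add(Rational(1, 2), Add(Mul(Rational(-1, 3), Pow(h, 2)), Mul(Rational(-1, 6), h))) = Add(Rational(1, 2), Mul(Rational(-1, 3), Pow(h, 2)), Mul(Rational(-1, 6), h)))
k = 1410 (k = Mul(30, 47) = 1410)
Add(k, Mul(-1, Function('O')(U))) = Add(1410, Mul(-1, Add(Rational(1, 2), Mul(Rational(-1, 3), Pow(-3, 2)), Mul(Rational(-1, 6), -3)))) = Add(1410, Mul(-1, Add(Rational(1, 2), Mul(Rational(-1, 3), 9), Rational(1, 2)))) = Add(1410, Mul(-1, Add(Rational(1, 2), -3, Rational(1, 2)))) = Add(1410, Mul(-1, -2)) = Add(1410, 2) = 1412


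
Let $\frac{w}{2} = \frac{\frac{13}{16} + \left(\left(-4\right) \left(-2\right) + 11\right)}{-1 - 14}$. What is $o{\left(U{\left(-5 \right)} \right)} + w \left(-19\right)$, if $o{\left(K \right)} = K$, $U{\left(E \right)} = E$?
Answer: $\frac{5423}{120} \approx 45.192$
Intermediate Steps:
$w = - \frac{317}{120}$ ($w = 2 \frac{\frac{13}{16} + \left(\left(-4\right) \left(-2\right) + 11\right)}{-1 - 14} = 2 \frac{13 \cdot \frac{1}{16} + \left(8 + 11\right)}{-15} = 2 \left(\frac{13}{16} + 19\right) \left(- \frac{1}{15}\right) = 2 \cdot \frac{317}{16} \left(- \frac{1}{15}\right) = 2 \left(- \frac{317}{240}\right) = - \frac{317}{120} \approx -2.6417$)
$o{\left(U{\left(-5 \right)} \right)} + w \left(-19\right) = -5 - - \frac{6023}{120} = -5 + \frac{6023}{120} = \frac{5423}{120}$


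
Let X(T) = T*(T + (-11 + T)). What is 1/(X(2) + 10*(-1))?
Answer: -1/24 ≈ -0.041667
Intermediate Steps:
X(T) = T*(-11 + 2*T)
1/(X(2) + 10*(-1)) = 1/(2*(-11 + 2*2) + 10*(-1)) = 1/(2*(-11 + 4) - 10) = 1/(2*(-7) - 10) = 1/(-14 - 10) = 1/(-24) = -1/24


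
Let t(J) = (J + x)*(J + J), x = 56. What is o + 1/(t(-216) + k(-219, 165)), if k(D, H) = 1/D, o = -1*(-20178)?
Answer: 305440015881/15137279 ≈ 20178.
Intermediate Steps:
o = 20178
t(J) = 2*J*(56 + J) (t(J) = (J + 56)*(J + J) = (56 + J)*(2*J) = 2*J*(56 + J))
o + 1/(t(-216) + k(-219, 165)) = 20178 + 1/(2*(-216)*(56 - 216) + 1/(-219)) = 20178 + 1/(2*(-216)*(-160) - 1/219) = 20178 + 1/(69120 - 1/219) = 20178 + 1/(15137279/219) = 20178 + 219/15137279 = 305440015881/15137279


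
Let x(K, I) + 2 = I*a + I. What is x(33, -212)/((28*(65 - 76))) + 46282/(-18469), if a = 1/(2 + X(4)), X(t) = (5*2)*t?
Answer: -6068/3381 ≈ -1.7947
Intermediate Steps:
X(t) = 10*t
a = 1/42 (a = 1/(2 + 10*4) = 1/(2 + 40) = 1/42 ≈ 0.023810)
x(K, I) = -2 + 43*I/42 (x(K, I) = -2 + (I*(1/42) + I) = -2 + (I/42 + I) = -2 + 43*I/42)
x(33, -212)/((28*(65 - 76))) + 46282/(-18469) = (-2 + (43/42)*(-212))/((28*(65 - 76))) + 46282/(-18469) = (-2 - 4558/21)/((28*(-11))) + 46282*(-1/18469) = -4600/21/(-308) - 634/253 = -4600/21*(-1/308) - 634/253 = 1150/1617 - 634/253 = -6068/3381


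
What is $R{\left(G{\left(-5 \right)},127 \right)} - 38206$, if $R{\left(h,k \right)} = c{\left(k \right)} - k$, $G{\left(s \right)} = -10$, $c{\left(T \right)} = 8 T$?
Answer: $-37317$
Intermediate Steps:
$R{\left(h,k \right)} = 7 k$ ($R{\left(h,k \right)} = 8 k - k = 7 k$)
$R{\left(G{\left(-5 \right)},127 \right)} - 38206 = 7 \cdot 127 - 38206 = 889 - 38206 = -37317$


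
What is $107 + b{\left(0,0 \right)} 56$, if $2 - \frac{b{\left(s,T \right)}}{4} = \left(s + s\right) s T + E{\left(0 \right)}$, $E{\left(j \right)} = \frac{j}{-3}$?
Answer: $555$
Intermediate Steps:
$E{\left(j \right)} = - \frac{j}{3}$ ($E{\left(j \right)} = j \left(- \frac{1}{3}\right) = - \frac{j}{3}$)
$b{\left(s,T \right)} = 8 - 8 T s^{2}$ ($b{\left(s,T \right)} = 8 - 4 \left(\left(s + s\right) s T - 0\right) = 8 - 4 \left(2 s s T + 0\right) = 8 - 4 \left(2 s^{2} T + 0\right) = 8 - 4 \left(2 T s^{2} + 0\right) = 8 - 4 \cdot 2 T s^{2} = 8 - 8 T s^{2}$)
$107 + b{\left(0,0 \right)} 56 = 107 + \left(8 - 0 \cdot 0^{2}\right) 56 = 107 + \left(8 - 0 \cdot 0\right) 56 = 107 + \left(8 + 0\right) 56 = 107 + 8 \cdot 56 = 107 + 448 = 555$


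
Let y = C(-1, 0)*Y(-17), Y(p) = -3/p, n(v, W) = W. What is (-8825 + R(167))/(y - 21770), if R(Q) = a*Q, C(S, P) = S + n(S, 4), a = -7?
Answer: 169898/370081 ≈ 0.45908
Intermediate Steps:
C(S, P) = 4 + S (C(S, P) = S + 4 = 4 + S)
R(Q) = -7*Q
y = 9/17 (y = (4 - 1)*(-3/(-17)) = 3*(-3*(-1/17)) = 3*(3/17) = 9/17 ≈ 0.52941)
(-8825 + R(167))/(y - 21770) = (-8825 - 7*167)/(9/17 - 21770) = (-8825 - 1169)/(-370081/17) = -9994*(-17/370081) = 169898/370081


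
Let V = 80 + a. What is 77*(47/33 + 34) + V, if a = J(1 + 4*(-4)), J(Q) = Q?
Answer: 8378/3 ≈ 2792.7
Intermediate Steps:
a = -15 (a = 1 + 4*(-4) = 1 - 16 = -15)
V = 65 (V = 80 - 15 = 65)
77*(47/33 + 34) + V = 77*(47/33 + 34) + 65 = 77*(1169/33) + 65 = 8183/3 + 65 = 8378/3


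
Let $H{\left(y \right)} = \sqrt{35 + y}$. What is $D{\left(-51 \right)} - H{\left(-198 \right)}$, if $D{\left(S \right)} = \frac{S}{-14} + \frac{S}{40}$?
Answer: $\frac{663}{280} - i \sqrt{163} \approx 2.3679 - 12.767 i$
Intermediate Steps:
$D{\left(S \right)} = - \frac{13 S}{280}$ ($D{\left(S \right)} = S \left(- \frac{1}{14}\right) + S \frac{1}{40} = - \frac{S}{14} + \frac{S}{40} = - \frac{13 S}{280}$)
$D{\left(-51 \right)} - H{\left(-198 \right)} = \left(- \frac{13}{280}\right) \left(-51\right) - \sqrt{35 - 198} = \frac{663}{280} - \sqrt{-163} = \frac{663}{280} - i \sqrt{163}$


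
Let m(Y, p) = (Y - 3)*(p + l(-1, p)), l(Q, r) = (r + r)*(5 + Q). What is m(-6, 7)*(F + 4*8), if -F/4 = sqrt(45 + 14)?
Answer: -18144 + 2268*sqrt(59) ≈ -723.16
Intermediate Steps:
l(Q, r) = 2*r*(5 + Q) (l(Q, r) = (2*r)*(5 + Q) = 2*r*(5 + Q))
m(Y, p) = 9*p*(-3 + Y) (m(Y, p) = (Y - 3)*(p + 2*p*(5 - 1)) = (-3 + Y)*(p + 2*p*4) = (-3 + Y)*(p + 8*p) = (-3 + Y)*(9*p) = 9*p*(-3 + Y))
F = -4*sqrt(59) (F = -4*sqrt(45 + 14) = -4*sqrt(59) ≈ -30.725)
m(-6, 7)*(F + 4*8) = (9*7*(-3 - 6))*(-4*sqrt(59) + 4*8) = (9*7*(-9))*(-4*sqrt(59) + 32) = -567*(32 - 4*sqrt(59)) = -18144 + 2268*sqrt(59)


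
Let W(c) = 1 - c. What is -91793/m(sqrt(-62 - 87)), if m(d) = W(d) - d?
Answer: -91793/597 - 183586*I*sqrt(149)/597 ≈ -153.76 - 3753.7*I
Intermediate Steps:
m(d) = 1 - 2*d (m(d) = (1 - d) - d = 1 - 2*d)
-91793/m(sqrt(-62 - 87)) = -91793/(1 - 2*sqrt(-62 - 87)) = -91793/(1 - 2*I*sqrt(149))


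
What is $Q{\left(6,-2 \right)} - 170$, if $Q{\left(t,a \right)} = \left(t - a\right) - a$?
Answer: $-160$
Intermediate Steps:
$Q{\left(t,a \right)} = t - 2 a$
$Q{\left(6,-2 \right)} - 170 = \left(6 - -4\right) - 170 = \left(6 + 4\right) - 170 = 10 - 170 = -160$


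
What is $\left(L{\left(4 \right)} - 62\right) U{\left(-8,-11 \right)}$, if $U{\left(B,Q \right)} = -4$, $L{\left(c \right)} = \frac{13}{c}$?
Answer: $235$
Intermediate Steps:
$\left(L{\left(4 \right)} - 62\right) U{\left(-8,-11 \right)} = \left(\frac{13}{4} - 62\right) \left(-4\right) = \left(- \frac{235}{4}\right) \left(-4\right) = 235$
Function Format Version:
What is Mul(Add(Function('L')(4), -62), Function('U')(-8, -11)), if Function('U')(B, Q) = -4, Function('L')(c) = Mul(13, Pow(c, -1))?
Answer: 235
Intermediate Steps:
Mul(Add(Function('L')(4), -62), Function('U')(-8, -11)) = Mul(Add(Mul(13, Pow(4, -1)), -62), -4) = Mul(Add(Mul(13, Rational(1, 4)), -62), -4) = Mul(Add(Rational(13, 4), -62), -4) = Mul(Rational(-235, 4), -4) = 235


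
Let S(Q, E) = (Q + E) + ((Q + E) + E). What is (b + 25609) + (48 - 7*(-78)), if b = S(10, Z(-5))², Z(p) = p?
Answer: 26228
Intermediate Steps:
S(Q, E) = 2*Q + 3*E (S(Q, E) = (E + Q) + ((E + Q) + E) = (E + Q) + (Q + 2*E) = 2*Q + 3*E)
b = 25 (b = (2*10 + 3*(-5))² = (20 - 15)² = 5² = 25)
(b + 25609) + (48 - 7*(-78)) = (25 + 25609) + (48 - 7*(-78)) = 25634 + (48 + 546) = 25634 + 594 = 26228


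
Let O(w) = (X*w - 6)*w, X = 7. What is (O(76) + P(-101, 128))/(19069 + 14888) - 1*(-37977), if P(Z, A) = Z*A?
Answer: 8772871/231 ≈ 37978.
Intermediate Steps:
P(Z, A) = A*Z
O(w) = w*(-6 + 7*w) (O(w) = (7*w - 6)*w = (-6 + 7*w)*w = w*(-6 + 7*w))
(O(76) + P(-101, 128))/(19069 + 14888) - 1*(-37977) = (76*(-6 + 7*76) + 128*(-101))/(19069 + 14888) - 1*(-37977) = (76*(-6 + 532) - 12928)/33957 + 37977 = (76*526 - 12928)*(1/33957) + 37977 = (39976 - 12928)*(1/33957) + 37977 = 27048*(1/33957) + 37977 = 184/231 + 37977 = 8772871/231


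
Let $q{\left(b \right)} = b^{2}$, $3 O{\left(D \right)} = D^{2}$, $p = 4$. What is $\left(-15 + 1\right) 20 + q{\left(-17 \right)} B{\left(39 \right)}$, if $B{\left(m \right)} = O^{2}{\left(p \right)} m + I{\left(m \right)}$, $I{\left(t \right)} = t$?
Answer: $\frac{994765}{3} \approx 3.3159 \cdot 10^{5}$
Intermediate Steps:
$O{\left(D \right)} = \frac{D^{2}}{3}$
$B{\left(m \right)} = \frac{265 m}{9}$ ($B{\left(m \right)} = \left(\frac{4^{2}}{3}\right)^{2} m + m = \left(\frac{1}{3} \cdot 16\right)^{2} m + m = \left(\frac{16}{3}\right)^{2} m + m = \frac{256 m}{9} + m = \frac{265 m}{9}$)
$\left(-15 + 1\right) 20 + q{\left(-17 \right)} B{\left(39 \right)} = \left(-15 + 1\right) 20 + \left(-17\right)^{2} \cdot \frac{265}{9} \cdot 39 = \left(-14\right) 20 + 289 \cdot \frac{3445}{3} = -280 + \frac{995605}{3} = \frac{994765}{3}$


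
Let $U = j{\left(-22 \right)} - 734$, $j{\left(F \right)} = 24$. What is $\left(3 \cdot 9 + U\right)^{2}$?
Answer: $466489$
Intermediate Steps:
$U = -710$ ($U = 24 - 734 = -710$)
$\left(3 \cdot 9 + U\right)^{2} = \left(3 \cdot 9 - 710\right)^{2} = \left(27 - 710\right)^{2} = \left(-683\right)^{2} = 466489$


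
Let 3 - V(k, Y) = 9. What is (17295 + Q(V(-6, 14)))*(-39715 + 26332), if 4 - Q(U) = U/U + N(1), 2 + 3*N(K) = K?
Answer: -231503595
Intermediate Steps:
N(K) = -⅔ + K/3
V(k, Y) = -6 (V(k, Y) = 3 - 1*9 = 3 - 9 = -6)
Q(U) = 10/3 (Q(U) = 4 - (U/U + (-⅔ + (⅓)*1)) = 4 - (1 + (-⅔ + ⅓)) = 4 - (1 - ⅓) = 4 - 1*⅔ = 4 - ⅔ = 10/3)
(17295 + Q(V(-6, 14)))*(-39715 + 26332) = (17295 + 10/3)*(-39715 + 26332) = (51895/3)*(-13383) = -231503595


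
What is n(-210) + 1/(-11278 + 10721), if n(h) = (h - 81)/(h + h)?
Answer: 53889/77980 ≈ 0.69106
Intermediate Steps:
n(h) = (-81 + h)/(2*h) (n(h) = (-81 + h)/((2*h)) = (-81 + h)*(1/(2*h)) = (-81 + h)/(2*h))
n(-210) + 1/(-11278 + 10721) = (½)*(-81 - 210)/(-210) + 1/(-11278 + 10721) = (½)*(-1/210)*(-291) + 1/(-557) = 97/140 - 1/557 = 53889/77980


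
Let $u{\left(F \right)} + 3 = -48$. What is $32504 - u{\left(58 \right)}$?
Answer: $32555$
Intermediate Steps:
$u{\left(F \right)} = -51$ ($u{\left(F \right)} = -3 - 48 = -51$)
$32504 - u{\left(58 \right)} = 32504 - -51 = 32504 + 51 = 32555$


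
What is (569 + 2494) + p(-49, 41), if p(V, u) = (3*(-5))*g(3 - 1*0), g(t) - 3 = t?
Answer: 2973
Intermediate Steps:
g(t) = 3 + t
p(V, u) = -90 (p(V, u) = (3*(-5))*(3 + (3 - 1*0)) = -15*(3 + (3 + 0)) = -15*(3 + 3) = -15*6 = -90)
(569 + 2494) + p(-49, 41) = (569 + 2494) - 90 = 3063 - 90 = 2973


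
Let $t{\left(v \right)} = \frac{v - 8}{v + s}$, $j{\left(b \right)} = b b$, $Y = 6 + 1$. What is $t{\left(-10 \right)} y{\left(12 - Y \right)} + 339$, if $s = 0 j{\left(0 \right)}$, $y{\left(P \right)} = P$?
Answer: $348$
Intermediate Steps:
$Y = 7$
$j{\left(b \right)} = b^{2}$
$s = 0$ ($s = 0 \cdot 0^{2} = 0 \cdot 0 = 0$)
$t{\left(v \right)} = \frac{-8 + v}{v}$ ($t{\left(v \right)} = \frac{v - 8}{v + 0} = \frac{-8 + v}{v}$)
$t{\left(-10 \right)} y{\left(12 - Y \right)} + 339 = \frac{-8 - 10}{-10} \left(12 - 7\right) + 339 = \left(- \frac{1}{10}\right) \left(-18\right) \left(12 - 7\right) + 339 = \frac{9}{5} \cdot 5 + 339 = 9 + 339 = 348$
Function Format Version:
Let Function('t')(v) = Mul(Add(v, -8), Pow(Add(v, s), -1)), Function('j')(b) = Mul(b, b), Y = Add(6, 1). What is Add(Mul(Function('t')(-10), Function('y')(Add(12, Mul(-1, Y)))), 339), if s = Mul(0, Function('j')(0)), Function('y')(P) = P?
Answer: 348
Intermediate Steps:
Y = 7
Function('j')(b) = Pow(b, 2)
s = 0 (s = Mul(0, Pow(0, 2)) = Mul(0, 0) = 0)
Function('t')(v) = Mul(Pow(v, -1), Add(-8, v)) (Function('t')(v) = Mul(Add(v, -8), Pow(Add(v, 0), -1)) = Mul(Add(-8, v), Pow(v, -1)) = Mul(Pow(v, -1), Add(-8, v)))
Add(Mul(Function('t')(-10), Function('y')(Add(12, Mul(-1, Y)))), 339) = Add(Mul(Mul(Pow(-10, -1), Add(-8, -10)), Add(12, Mul(-1, 7))), 339) = Add(Mul(Mul(Rational(-1, 10), -18), Add(12, -7)), 339) = Add(Mul(Rational(9, 5), 5), 339) = Add(9, 339) = 348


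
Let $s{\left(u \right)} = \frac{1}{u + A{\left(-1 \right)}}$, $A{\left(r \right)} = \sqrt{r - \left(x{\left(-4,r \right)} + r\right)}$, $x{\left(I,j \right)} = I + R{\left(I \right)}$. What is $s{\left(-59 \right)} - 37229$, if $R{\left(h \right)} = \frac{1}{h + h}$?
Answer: $- \frac{1035525107}{27815} - \frac{2 \sqrt{66}}{27815} \approx -37229.0$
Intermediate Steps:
$R{\left(h \right)} = \frac{1}{2 h}$
$x{\left(I,j \right)} = I + \frac{1}{2 I}$
$A{\left(r \right)} = \frac{\sqrt{66}}{4}$ ($A{\left(r \right)} = \sqrt{r - \left(\left(-4 + \frac{1}{2 \left(-4\right)}\right) + r\right)} = \sqrt{r - \left(\left(-4 + \frac{1}{2} \left(- \frac{1}{4}\right)\right) + r\right)} = \sqrt{r - \left(\left(-4 - \frac{1}{8}\right) + r\right)} = \sqrt{r - \left(- \frac{33}{8} + r\right)} = \sqrt{\frac{33}{8}} = \frac{\sqrt{66}}{4}$)
$s{\left(u \right)} = \frac{1}{u + \frac{\sqrt{66}}{4}}$
$s{\left(-59 \right)} - 37229 = \frac{4}{\sqrt{66} + 4 \left(-59\right)} - 37229 = \frac{4}{\sqrt{66} - 236} - 37229 = \frac{4}{-236 + \sqrt{66}} - 37229 = -37229 + \frac{4}{-236 + \sqrt{66}}$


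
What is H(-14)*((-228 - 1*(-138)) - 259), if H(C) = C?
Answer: 4886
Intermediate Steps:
H(-14)*((-228 - 1*(-138)) - 259) = -14*((-228 - 1*(-138)) - 259) = -14*((-228 + 138) - 259) = -14*(-90 - 259) = -14*(-349) = 4886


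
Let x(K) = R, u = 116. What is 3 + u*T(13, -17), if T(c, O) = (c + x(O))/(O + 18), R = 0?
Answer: 1511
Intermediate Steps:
x(K) = 0
T(c, O) = c/(18 + O) (T(c, O) = (c + 0)/(O + 18) = c/(18 + O))
3 + u*T(13, -17) = 3 + 116*(13/(18 - 17)) = 3 + 116*(13/1) = 3 + 116*(13*1) = 3 + 116*13 = 3 + 1508 = 1511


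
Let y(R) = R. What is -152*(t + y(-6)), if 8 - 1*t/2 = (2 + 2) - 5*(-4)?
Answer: 5776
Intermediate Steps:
t = -32 (t = 16 - 2*((2 + 2) - 5*(-4)) = 16 - 2*(4 + 20) = 16 - 2*24 = 16 - 48 = -32)
-152*(t + y(-6)) = -152*(-32 - 6) = -152*(-38) = 5776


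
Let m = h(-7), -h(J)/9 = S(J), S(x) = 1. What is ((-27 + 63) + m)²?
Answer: 729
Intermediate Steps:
h(J) = -9 (h(J) = -9*1 = -9)
m = -9
((-27 + 63) + m)² = ((-27 + 63) - 9)² = (36 - 9)² = 27² = 729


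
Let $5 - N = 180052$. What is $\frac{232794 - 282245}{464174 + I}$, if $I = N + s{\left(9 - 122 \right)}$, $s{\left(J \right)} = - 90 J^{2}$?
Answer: $\frac{49451}{865083} \approx 0.057163$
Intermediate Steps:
$N = -180047$ ($N = 5 - 180052 = -180047$)
$I = -1329257$ ($I = -180047 - 90 \left(9 - 122\right)^{2} = -180047 - 90 \left(-113\right)^{2} = -180047 - 1149210 = -1329257$)
$\frac{232794 - 282245}{464174 + I} = \frac{232794 - 282245}{464174 - 1329257} = - \frac{49451}{-865083} = \left(-49451\right) \left(- \frac{1}{865083}\right) = \frac{49451}{865083}$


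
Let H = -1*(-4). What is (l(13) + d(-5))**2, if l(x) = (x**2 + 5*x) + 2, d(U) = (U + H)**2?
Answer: 56169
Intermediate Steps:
H = 4
d(U) = (4 + U)**2 (d(U) = (U + 4)**2 = (4 + U)**2)
l(x) = 2 + x**2 + 5*x
(l(13) + d(-5))**2 = ((2 + 13**2 + 5*13) + (4 - 5)**2)**2 = ((2 + 169 + 65) + (-1)**2)**2 = (236 + 1)**2 = 237**2 = 56169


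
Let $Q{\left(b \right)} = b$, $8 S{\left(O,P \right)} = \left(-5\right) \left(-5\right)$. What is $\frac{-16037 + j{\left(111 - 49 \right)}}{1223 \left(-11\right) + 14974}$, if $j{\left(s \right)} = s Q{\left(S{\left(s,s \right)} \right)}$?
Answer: $- \frac{63373}{6084} \approx -10.416$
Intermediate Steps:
$S{\left(O,P \right)} = \frac{25}{8}$ ($S{\left(O,P \right)} = \frac{\left(-5\right) \left(-5\right)}{8} = \frac{1}{8} \cdot 25 = \frac{25}{8}$)
$j{\left(s \right)} = \frac{25 s}{8}$ ($j{\left(s \right)} = s \frac{25}{8} = \frac{25 s}{8}$)
$\frac{-16037 + j{\left(111 - 49 \right)}}{1223 \left(-11\right) + 14974} = \frac{-16037 + \frac{25 \left(111 - 49\right)}{8}}{1223 \left(-11\right) + 14974} = \frac{-16037 + \frac{25}{8} \cdot 62}{-13453 + 14974} = \frac{-16037 + \frac{775}{4}}{1521} = \left(- \frac{63373}{4}\right) \frac{1}{1521} = - \frac{63373}{6084}$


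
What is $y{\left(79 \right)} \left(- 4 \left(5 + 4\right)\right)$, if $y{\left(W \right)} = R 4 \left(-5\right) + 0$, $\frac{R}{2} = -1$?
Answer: $-1440$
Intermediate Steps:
$R = -2$ ($R = 2 \left(-1\right) = -2$)
$y{\left(W \right)} = 40$ ($y{\left(W \right)} = - 2 \cdot 4 \left(-5\right) + 0 = \left(-2\right) \left(-20\right) + 0 = 40 + 0 = 40$)
$y{\left(79 \right)} \left(- 4 \left(5 + 4\right)\right) = 40 \left(- 4 \left(5 + 4\right)\right) = 40 \left(\left(-4\right) 9\right) = 40 \left(-36\right) = -1440$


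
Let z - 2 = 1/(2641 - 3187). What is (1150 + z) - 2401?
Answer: -681955/546 ≈ -1249.0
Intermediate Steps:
z = 1091/546 (z = 2 + 1/(2641 - 3187) = 2 + 1/(-546) = 2 - 1/546 = 1091/546 ≈ 1.9982)
(1150 + z) - 2401 = (1150 + 1091/546) - 2401 = 628991/546 - 2401 = -681955/546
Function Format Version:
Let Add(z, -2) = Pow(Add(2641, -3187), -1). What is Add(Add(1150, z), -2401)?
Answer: Rational(-681955, 546) ≈ -1249.0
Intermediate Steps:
z = Rational(1091, 546) (z = Add(2, Pow(Add(2641, -3187), -1)) = Add(2, Pow(-546, -1)) = Add(2, Rational(-1, 546)) = Rational(1091, 546) ≈ 1.9982)
Add(Add(1150, z), -2401) = Add(Add(1150, Rational(1091, 546)), -2401) = Add(Rational(628991, 546), -2401) = Rational(-681955, 546)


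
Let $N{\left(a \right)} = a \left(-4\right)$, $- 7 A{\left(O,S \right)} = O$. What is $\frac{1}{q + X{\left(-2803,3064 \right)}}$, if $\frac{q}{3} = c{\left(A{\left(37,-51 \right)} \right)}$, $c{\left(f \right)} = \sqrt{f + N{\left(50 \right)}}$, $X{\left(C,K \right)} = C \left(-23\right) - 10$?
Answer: $\frac{451213}{29084751700} - \frac{3 i \sqrt{10059}}{29084751700} \approx 1.5514 \cdot 10^{-5} - 1.0345 \cdot 10^{-8} i$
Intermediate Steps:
$A{\left(O,S \right)} = - \frac{O}{7}$
$N{\left(a \right)} = - 4 a$
$X{\left(C,K \right)} = -10 - 23 C$ ($X{\left(C,K \right)} = - 23 C - 10 = -10 - 23 C$)
$c{\left(f \right)} = \sqrt{-200 + f}$ ($c{\left(f \right)} = \sqrt{f - 200} = \sqrt{-200 + f}$)
$q = \frac{3 i \sqrt{10059}}{7}$ ($q = 3 \sqrt{-200 - \frac{37}{7}} = 3 \sqrt{- \frac{1437}{7}} = 3 \frac{i \sqrt{10059}}{7} = \frac{3 i \sqrt{10059}}{7} \approx 42.983 i$)
$\frac{1}{q + X{\left(-2803,3064 \right)}} = \frac{1}{\frac{3 i \sqrt{10059}}{7} - -64459} = \frac{1}{\frac{3 i \sqrt{10059}}{7} + \left(-10 + 64469\right)} = \frac{1}{\frac{3 i \sqrt{10059}}{7} + 64459} = \frac{1}{64459 + \frac{3 i \sqrt{10059}}{7}}$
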